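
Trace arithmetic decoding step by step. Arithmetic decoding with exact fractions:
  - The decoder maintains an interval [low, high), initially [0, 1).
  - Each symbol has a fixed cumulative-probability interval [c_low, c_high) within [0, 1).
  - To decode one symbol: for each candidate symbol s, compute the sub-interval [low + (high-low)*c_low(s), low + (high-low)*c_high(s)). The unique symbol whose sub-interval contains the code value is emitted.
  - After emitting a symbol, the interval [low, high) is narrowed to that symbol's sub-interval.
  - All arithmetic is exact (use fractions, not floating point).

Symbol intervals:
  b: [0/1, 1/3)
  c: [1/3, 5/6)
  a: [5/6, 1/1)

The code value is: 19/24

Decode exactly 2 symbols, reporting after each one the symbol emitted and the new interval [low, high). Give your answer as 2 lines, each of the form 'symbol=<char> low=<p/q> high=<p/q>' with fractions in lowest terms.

Step 1: interval [0/1, 1/1), width = 1/1 - 0/1 = 1/1
  'b': [0/1 + 1/1*0/1, 0/1 + 1/1*1/3) = [0/1, 1/3)
  'c': [0/1 + 1/1*1/3, 0/1 + 1/1*5/6) = [1/3, 5/6) <- contains code 19/24
  'a': [0/1 + 1/1*5/6, 0/1 + 1/1*1/1) = [5/6, 1/1)
  emit 'c', narrow to [1/3, 5/6)
Step 2: interval [1/3, 5/6), width = 5/6 - 1/3 = 1/2
  'b': [1/3 + 1/2*0/1, 1/3 + 1/2*1/3) = [1/3, 1/2)
  'c': [1/3 + 1/2*1/3, 1/3 + 1/2*5/6) = [1/2, 3/4)
  'a': [1/3 + 1/2*5/6, 1/3 + 1/2*1/1) = [3/4, 5/6) <- contains code 19/24
  emit 'a', narrow to [3/4, 5/6)

Answer: symbol=c low=1/3 high=5/6
symbol=a low=3/4 high=5/6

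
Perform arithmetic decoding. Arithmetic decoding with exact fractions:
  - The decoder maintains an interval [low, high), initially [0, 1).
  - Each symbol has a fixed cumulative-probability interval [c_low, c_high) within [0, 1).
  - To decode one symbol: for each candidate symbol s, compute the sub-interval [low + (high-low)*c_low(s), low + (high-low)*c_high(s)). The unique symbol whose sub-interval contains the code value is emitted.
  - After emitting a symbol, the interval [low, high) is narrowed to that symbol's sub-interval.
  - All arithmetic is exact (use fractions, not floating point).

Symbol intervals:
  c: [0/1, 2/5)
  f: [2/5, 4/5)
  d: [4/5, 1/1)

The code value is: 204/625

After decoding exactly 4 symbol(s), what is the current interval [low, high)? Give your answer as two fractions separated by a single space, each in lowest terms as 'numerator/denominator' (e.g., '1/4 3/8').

Step 1: interval [0/1, 1/1), width = 1/1 - 0/1 = 1/1
  'c': [0/1 + 1/1*0/1, 0/1 + 1/1*2/5) = [0/1, 2/5) <- contains code 204/625
  'f': [0/1 + 1/1*2/5, 0/1 + 1/1*4/5) = [2/5, 4/5)
  'd': [0/1 + 1/1*4/5, 0/1 + 1/1*1/1) = [4/5, 1/1)
  emit 'c', narrow to [0/1, 2/5)
Step 2: interval [0/1, 2/5), width = 2/5 - 0/1 = 2/5
  'c': [0/1 + 2/5*0/1, 0/1 + 2/5*2/5) = [0/1, 4/25)
  'f': [0/1 + 2/5*2/5, 0/1 + 2/5*4/5) = [4/25, 8/25)
  'd': [0/1 + 2/5*4/5, 0/1 + 2/5*1/1) = [8/25, 2/5) <- contains code 204/625
  emit 'd', narrow to [8/25, 2/5)
Step 3: interval [8/25, 2/5), width = 2/5 - 8/25 = 2/25
  'c': [8/25 + 2/25*0/1, 8/25 + 2/25*2/5) = [8/25, 44/125) <- contains code 204/625
  'f': [8/25 + 2/25*2/5, 8/25 + 2/25*4/5) = [44/125, 48/125)
  'd': [8/25 + 2/25*4/5, 8/25 + 2/25*1/1) = [48/125, 2/5)
  emit 'c', narrow to [8/25, 44/125)
Step 4: interval [8/25, 44/125), width = 44/125 - 8/25 = 4/125
  'c': [8/25 + 4/125*0/1, 8/25 + 4/125*2/5) = [8/25, 208/625) <- contains code 204/625
  'f': [8/25 + 4/125*2/5, 8/25 + 4/125*4/5) = [208/625, 216/625)
  'd': [8/25 + 4/125*4/5, 8/25 + 4/125*1/1) = [216/625, 44/125)
  emit 'c', narrow to [8/25, 208/625)

Answer: 8/25 208/625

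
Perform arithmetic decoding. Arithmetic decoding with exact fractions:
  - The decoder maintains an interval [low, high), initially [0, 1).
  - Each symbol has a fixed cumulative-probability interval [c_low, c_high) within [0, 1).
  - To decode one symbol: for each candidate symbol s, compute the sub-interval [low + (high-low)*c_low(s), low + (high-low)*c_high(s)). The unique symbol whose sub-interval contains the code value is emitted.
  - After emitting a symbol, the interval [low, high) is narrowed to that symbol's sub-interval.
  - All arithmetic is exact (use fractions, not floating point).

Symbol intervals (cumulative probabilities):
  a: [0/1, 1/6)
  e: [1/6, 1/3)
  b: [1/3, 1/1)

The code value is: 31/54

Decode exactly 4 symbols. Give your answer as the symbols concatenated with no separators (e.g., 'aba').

Answer: bbae

Derivation:
Step 1: interval [0/1, 1/1), width = 1/1 - 0/1 = 1/1
  'a': [0/1 + 1/1*0/1, 0/1 + 1/1*1/6) = [0/1, 1/6)
  'e': [0/1 + 1/1*1/6, 0/1 + 1/1*1/3) = [1/6, 1/3)
  'b': [0/1 + 1/1*1/3, 0/1 + 1/1*1/1) = [1/3, 1/1) <- contains code 31/54
  emit 'b', narrow to [1/3, 1/1)
Step 2: interval [1/3, 1/1), width = 1/1 - 1/3 = 2/3
  'a': [1/3 + 2/3*0/1, 1/3 + 2/3*1/6) = [1/3, 4/9)
  'e': [1/3 + 2/3*1/6, 1/3 + 2/3*1/3) = [4/9, 5/9)
  'b': [1/3 + 2/3*1/3, 1/3 + 2/3*1/1) = [5/9, 1/1) <- contains code 31/54
  emit 'b', narrow to [5/9, 1/1)
Step 3: interval [5/9, 1/1), width = 1/1 - 5/9 = 4/9
  'a': [5/9 + 4/9*0/1, 5/9 + 4/9*1/6) = [5/9, 17/27) <- contains code 31/54
  'e': [5/9 + 4/9*1/6, 5/9 + 4/9*1/3) = [17/27, 19/27)
  'b': [5/9 + 4/9*1/3, 5/9 + 4/9*1/1) = [19/27, 1/1)
  emit 'a', narrow to [5/9, 17/27)
Step 4: interval [5/9, 17/27), width = 17/27 - 5/9 = 2/27
  'a': [5/9 + 2/27*0/1, 5/9 + 2/27*1/6) = [5/9, 46/81)
  'e': [5/9 + 2/27*1/6, 5/9 + 2/27*1/3) = [46/81, 47/81) <- contains code 31/54
  'b': [5/9 + 2/27*1/3, 5/9 + 2/27*1/1) = [47/81, 17/27)
  emit 'e', narrow to [46/81, 47/81)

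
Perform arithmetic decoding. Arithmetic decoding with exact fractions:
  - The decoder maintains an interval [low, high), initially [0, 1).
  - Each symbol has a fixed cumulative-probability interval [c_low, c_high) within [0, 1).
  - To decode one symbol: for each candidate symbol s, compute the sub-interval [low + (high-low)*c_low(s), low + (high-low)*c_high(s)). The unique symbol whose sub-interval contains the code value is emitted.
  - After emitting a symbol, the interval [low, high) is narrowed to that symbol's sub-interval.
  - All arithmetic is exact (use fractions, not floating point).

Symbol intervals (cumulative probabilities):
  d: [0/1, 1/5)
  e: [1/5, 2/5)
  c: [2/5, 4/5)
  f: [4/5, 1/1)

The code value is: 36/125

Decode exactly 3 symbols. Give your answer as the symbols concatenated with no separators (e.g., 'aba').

Step 1: interval [0/1, 1/1), width = 1/1 - 0/1 = 1/1
  'd': [0/1 + 1/1*0/1, 0/1 + 1/1*1/5) = [0/1, 1/5)
  'e': [0/1 + 1/1*1/5, 0/1 + 1/1*2/5) = [1/5, 2/5) <- contains code 36/125
  'c': [0/1 + 1/1*2/5, 0/1 + 1/1*4/5) = [2/5, 4/5)
  'f': [0/1 + 1/1*4/5, 0/1 + 1/1*1/1) = [4/5, 1/1)
  emit 'e', narrow to [1/5, 2/5)
Step 2: interval [1/5, 2/5), width = 2/5 - 1/5 = 1/5
  'd': [1/5 + 1/5*0/1, 1/5 + 1/5*1/5) = [1/5, 6/25)
  'e': [1/5 + 1/5*1/5, 1/5 + 1/5*2/5) = [6/25, 7/25)
  'c': [1/5 + 1/5*2/5, 1/5 + 1/5*4/5) = [7/25, 9/25) <- contains code 36/125
  'f': [1/5 + 1/5*4/5, 1/5 + 1/5*1/1) = [9/25, 2/5)
  emit 'c', narrow to [7/25, 9/25)
Step 3: interval [7/25, 9/25), width = 9/25 - 7/25 = 2/25
  'd': [7/25 + 2/25*0/1, 7/25 + 2/25*1/5) = [7/25, 37/125) <- contains code 36/125
  'e': [7/25 + 2/25*1/5, 7/25 + 2/25*2/5) = [37/125, 39/125)
  'c': [7/25 + 2/25*2/5, 7/25 + 2/25*4/5) = [39/125, 43/125)
  'f': [7/25 + 2/25*4/5, 7/25 + 2/25*1/1) = [43/125, 9/25)
  emit 'd', narrow to [7/25, 37/125)

Answer: ecd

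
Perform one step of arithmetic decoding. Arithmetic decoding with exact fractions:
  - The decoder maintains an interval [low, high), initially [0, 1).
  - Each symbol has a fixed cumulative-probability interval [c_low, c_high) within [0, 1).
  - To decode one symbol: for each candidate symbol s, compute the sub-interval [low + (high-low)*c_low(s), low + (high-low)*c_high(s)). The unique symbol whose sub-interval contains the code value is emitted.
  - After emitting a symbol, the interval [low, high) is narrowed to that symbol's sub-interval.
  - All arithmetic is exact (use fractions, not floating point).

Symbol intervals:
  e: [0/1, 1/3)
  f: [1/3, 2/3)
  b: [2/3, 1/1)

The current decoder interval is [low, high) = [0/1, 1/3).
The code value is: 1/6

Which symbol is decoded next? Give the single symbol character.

Answer: f

Derivation:
Interval width = high − low = 1/3 − 0/1 = 1/3
Scaled code = (code − low) / width = (1/6 − 0/1) / 1/3 = 1/2
  e: [0/1, 1/3) 
  f: [1/3, 2/3) ← scaled code falls here ✓
  b: [2/3, 1/1) 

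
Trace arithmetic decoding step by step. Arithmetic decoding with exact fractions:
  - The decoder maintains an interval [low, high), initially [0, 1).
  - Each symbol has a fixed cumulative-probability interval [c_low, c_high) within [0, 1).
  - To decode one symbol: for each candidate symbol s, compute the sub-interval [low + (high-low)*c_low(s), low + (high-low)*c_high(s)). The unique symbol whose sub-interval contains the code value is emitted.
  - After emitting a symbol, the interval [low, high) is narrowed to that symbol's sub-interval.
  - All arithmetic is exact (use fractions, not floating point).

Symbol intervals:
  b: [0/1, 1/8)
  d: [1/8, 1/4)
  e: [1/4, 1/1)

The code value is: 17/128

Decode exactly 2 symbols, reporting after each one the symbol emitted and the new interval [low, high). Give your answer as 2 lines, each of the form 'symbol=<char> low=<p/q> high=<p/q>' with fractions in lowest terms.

Answer: symbol=d low=1/8 high=1/4
symbol=b low=1/8 high=9/64

Derivation:
Step 1: interval [0/1, 1/1), width = 1/1 - 0/1 = 1/1
  'b': [0/1 + 1/1*0/1, 0/1 + 1/1*1/8) = [0/1, 1/8)
  'd': [0/1 + 1/1*1/8, 0/1 + 1/1*1/4) = [1/8, 1/4) <- contains code 17/128
  'e': [0/1 + 1/1*1/4, 0/1 + 1/1*1/1) = [1/4, 1/1)
  emit 'd', narrow to [1/8, 1/4)
Step 2: interval [1/8, 1/4), width = 1/4 - 1/8 = 1/8
  'b': [1/8 + 1/8*0/1, 1/8 + 1/8*1/8) = [1/8, 9/64) <- contains code 17/128
  'd': [1/8 + 1/8*1/8, 1/8 + 1/8*1/4) = [9/64, 5/32)
  'e': [1/8 + 1/8*1/4, 1/8 + 1/8*1/1) = [5/32, 1/4)
  emit 'b', narrow to [1/8, 9/64)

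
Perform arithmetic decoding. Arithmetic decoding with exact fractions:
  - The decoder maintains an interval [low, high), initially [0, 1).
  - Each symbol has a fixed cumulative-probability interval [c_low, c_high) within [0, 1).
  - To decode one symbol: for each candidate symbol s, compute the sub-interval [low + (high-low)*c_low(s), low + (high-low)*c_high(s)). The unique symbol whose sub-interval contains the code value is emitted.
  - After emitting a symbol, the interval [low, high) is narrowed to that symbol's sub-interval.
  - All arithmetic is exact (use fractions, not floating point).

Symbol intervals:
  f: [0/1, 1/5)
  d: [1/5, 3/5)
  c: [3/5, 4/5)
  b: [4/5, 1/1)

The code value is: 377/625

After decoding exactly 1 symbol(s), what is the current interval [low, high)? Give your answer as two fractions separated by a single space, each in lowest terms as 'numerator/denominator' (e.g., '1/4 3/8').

Answer: 3/5 4/5

Derivation:
Step 1: interval [0/1, 1/1), width = 1/1 - 0/1 = 1/1
  'f': [0/1 + 1/1*0/1, 0/1 + 1/1*1/5) = [0/1, 1/5)
  'd': [0/1 + 1/1*1/5, 0/1 + 1/1*3/5) = [1/5, 3/5)
  'c': [0/1 + 1/1*3/5, 0/1 + 1/1*4/5) = [3/5, 4/5) <- contains code 377/625
  'b': [0/1 + 1/1*4/5, 0/1 + 1/1*1/1) = [4/5, 1/1)
  emit 'c', narrow to [3/5, 4/5)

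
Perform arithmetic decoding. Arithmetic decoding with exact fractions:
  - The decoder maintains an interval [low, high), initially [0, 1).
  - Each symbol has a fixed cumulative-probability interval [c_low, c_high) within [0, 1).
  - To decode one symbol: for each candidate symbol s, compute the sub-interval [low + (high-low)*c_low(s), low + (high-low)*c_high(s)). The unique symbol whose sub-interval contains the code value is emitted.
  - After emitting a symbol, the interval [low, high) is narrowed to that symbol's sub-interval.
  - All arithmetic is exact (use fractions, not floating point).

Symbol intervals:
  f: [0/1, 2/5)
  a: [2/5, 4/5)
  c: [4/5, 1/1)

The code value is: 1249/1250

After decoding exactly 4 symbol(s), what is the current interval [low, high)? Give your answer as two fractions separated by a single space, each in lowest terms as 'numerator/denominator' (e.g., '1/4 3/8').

Answer: 624/625 1/1

Derivation:
Step 1: interval [0/1, 1/1), width = 1/1 - 0/1 = 1/1
  'f': [0/1 + 1/1*0/1, 0/1 + 1/1*2/5) = [0/1, 2/5)
  'a': [0/1 + 1/1*2/5, 0/1 + 1/1*4/5) = [2/5, 4/5)
  'c': [0/1 + 1/1*4/5, 0/1 + 1/1*1/1) = [4/5, 1/1) <- contains code 1249/1250
  emit 'c', narrow to [4/5, 1/1)
Step 2: interval [4/5, 1/1), width = 1/1 - 4/5 = 1/5
  'f': [4/5 + 1/5*0/1, 4/5 + 1/5*2/5) = [4/5, 22/25)
  'a': [4/5 + 1/5*2/5, 4/5 + 1/5*4/5) = [22/25, 24/25)
  'c': [4/5 + 1/5*4/5, 4/5 + 1/5*1/1) = [24/25, 1/1) <- contains code 1249/1250
  emit 'c', narrow to [24/25, 1/1)
Step 3: interval [24/25, 1/1), width = 1/1 - 24/25 = 1/25
  'f': [24/25 + 1/25*0/1, 24/25 + 1/25*2/5) = [24/25, 122/125)
  'a': [24/25 + 1/25*2/5, 24/25 + 1/25*4/5) = [122/125, 124/125)
  'c': [24/25 + 1/25*4/5, 24/25 + 1/25*1/1) = [124/125, 1/1) <- contains code 1249/1250
  emit 'c', narrow to [124/125, 1/1)
Step 4: interval [124/125, 1/1), width = 1/1 - 124/125 = 1/125
  'f': [124/125 + 1/125*0/1, 124/125 + 1/125*2/5) = [124/125, 622/625)
  'a': [124/125 + 1/125*2/5, 124/125 + 1/125*4/5) = [622/625, 624/625)
  'c': [124/125 + 1/125*4/5, 124/125 + 1/125*1/1) = [624/625, 1/1) <- contains code 1249/1250
  emit 'c', narrow to [624/625, 1/1)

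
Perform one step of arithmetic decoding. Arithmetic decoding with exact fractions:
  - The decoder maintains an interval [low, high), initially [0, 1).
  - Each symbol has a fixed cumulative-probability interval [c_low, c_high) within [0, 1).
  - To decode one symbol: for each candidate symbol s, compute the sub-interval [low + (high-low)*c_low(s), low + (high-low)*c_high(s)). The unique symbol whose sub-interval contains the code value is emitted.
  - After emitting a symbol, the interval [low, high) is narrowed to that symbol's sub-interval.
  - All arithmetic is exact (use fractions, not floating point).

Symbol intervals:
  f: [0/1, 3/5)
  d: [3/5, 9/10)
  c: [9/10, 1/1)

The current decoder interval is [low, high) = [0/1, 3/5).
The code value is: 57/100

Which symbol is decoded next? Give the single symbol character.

Interval width = high − low = 3/5 − 0/1 = 3/5
Scaled code = (code − low) / width = (57/100 − 0/1) / 3/5 = 19/20
  f: [0/1, 3/5) 
  d: [3/5, 9/10) 
  c: [9/10, 1/1) ← scaled code falls here ✓

Answer: c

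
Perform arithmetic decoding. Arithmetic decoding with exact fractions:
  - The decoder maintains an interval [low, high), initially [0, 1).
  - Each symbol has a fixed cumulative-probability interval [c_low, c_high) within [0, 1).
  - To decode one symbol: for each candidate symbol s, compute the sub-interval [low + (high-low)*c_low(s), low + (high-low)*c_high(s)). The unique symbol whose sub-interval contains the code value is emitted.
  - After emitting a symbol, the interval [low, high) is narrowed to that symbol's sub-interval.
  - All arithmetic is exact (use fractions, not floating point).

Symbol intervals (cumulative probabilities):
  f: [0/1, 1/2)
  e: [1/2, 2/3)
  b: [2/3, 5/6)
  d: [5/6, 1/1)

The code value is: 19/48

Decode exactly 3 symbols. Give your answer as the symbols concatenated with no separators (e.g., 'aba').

Answer: fbb

Derivation:
Step 1: interval [0/1, 1/1), width = 1/1 - 0/1 = 1/1
  'f': [0/1 + 1/1*0/1, 0/1 + 1/1*1/2) = [0/1, 1/2) <- contains code 19/48
  'e': [0/1 + 1/1*1/2, 0/1 + 1/1*2/3) = [1/2, 2/3)
  'b': [0/1 + 1/1*2/3, 0/1 + 1/1*5/6) = [2/3, 5/6)
  'd': [0/1 + 1/1*5/6, 0/1 + 1/1*1/1) = [5/6, 1/1)
  emit 'f', narrow to [0/1, 1/2)
Step 2: interval [0/1, 1/2), width = 1/2 - 0/1 = 1/2
  'f': [0/1 + 1/2*0/1, 0/1 + 1/2*1/2) = [0/1, 1/4)
  'e': [0/1 + 1/2*1/2, 0/1 + 1/2*2/3) = [1/4, 1/3)
  'b': [0/1 + 1/2*2/3, 0/1 + 1/2*5/6) = [1/3, 5/12) <- contains code 19/48
  'd': [0/1 + 1/2*5/6, 0/1 + 1/2*1/1) = [5/12, 1/2)
  emit 'b', narrow to [1/3, 5/12)
Step 3: interval [1/3, 5/12), width = 5/12 - 1/3 = 1/12
  'f': [1/3 + 1/12*0/1, 1/3 + 1/12*1/2) = [1/3, 3/8)
  'e': [1/3 + 1/12*1/2, 1/3 + 1/12*2/3) = [3/8, 7/18)
  'b': [1/3 + 1/12*2/3, 1/3 + 1/12*5/6) = [7/18, 29/72) <- contains code 19/48
  'd': [1/3 + 1/12*5/6, 1/3 + 1/12*1/1) = [29/72, 5/12)
  emit 'b', narrow to [7/18, 29/72)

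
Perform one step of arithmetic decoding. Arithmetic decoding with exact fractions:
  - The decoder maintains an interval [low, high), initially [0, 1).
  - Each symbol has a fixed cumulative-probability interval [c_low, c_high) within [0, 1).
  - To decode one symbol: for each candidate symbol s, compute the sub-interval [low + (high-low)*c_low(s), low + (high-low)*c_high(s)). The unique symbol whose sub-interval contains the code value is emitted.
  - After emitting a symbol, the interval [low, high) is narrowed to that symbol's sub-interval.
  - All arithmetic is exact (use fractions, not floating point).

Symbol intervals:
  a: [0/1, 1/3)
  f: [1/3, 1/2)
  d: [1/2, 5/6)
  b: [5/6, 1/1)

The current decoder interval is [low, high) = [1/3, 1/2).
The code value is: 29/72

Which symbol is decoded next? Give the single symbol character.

Interval width = high − low = 1/2 − 1/3 = 1/6
Scaled code = (code − low) / width = (29/72 − 1/3) / 1/6 = 5/12
  a: [0/1, 1/3) 
  f: [1/3, 1/2) ← scaled code falls here ✓
  d: [1/2, 5/6) 
  b: [5/6, 1/1) 

Answer: f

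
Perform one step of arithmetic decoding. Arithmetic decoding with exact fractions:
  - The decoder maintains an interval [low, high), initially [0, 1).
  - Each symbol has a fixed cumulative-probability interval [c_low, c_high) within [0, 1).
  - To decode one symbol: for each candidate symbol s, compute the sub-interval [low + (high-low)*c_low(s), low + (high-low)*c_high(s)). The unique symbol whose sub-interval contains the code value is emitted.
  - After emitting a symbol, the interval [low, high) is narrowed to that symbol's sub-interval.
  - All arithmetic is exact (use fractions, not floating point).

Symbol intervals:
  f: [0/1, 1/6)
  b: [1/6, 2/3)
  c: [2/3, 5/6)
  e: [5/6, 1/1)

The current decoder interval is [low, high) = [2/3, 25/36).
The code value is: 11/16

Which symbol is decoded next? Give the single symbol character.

Interval width = high − low = 25/36 − 2/3 = 1/36
Scaled code = (code − low) / width = (11/16 − 2/3) / 1/36 = 3/4
  f: [0/1, 1/6) 
  b: [1/6, 2/3) 
  c: [2/3, 5/6) ← scaled code falls here ✓
  e: [5/6, 1/1) 

Answer: c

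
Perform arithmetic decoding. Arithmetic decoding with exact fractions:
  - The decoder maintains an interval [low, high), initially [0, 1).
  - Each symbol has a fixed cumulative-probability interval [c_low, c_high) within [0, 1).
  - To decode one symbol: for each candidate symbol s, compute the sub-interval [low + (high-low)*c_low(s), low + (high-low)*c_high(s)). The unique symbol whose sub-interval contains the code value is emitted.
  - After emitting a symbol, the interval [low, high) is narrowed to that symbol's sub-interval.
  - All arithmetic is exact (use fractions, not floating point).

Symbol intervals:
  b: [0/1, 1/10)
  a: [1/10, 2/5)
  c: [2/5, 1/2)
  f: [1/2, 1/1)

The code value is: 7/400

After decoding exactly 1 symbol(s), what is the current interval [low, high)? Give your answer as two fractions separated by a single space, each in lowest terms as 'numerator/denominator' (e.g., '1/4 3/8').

Answer: 0/1 1/10

Derivation:
Step 1: interval [0/1, 1/1), width = 1/1 - 0/1 = 1/1
  'b': [0/1 + 1/1*0/1, 0/1 + 1/1*1/10) = [0/1, 1/10) <- contains code 7/400
  'a': [0/1 + 1/1*1/10, 0/1 + 1/1*2/5) = [1/10, 2/5)
  'c': [0/1 + 1/1*2/5, 0/1 + 1/1*1/2) = [2/5, 1/2)
  'f': [0/1 + 1/1*1/2, 0/1 + 1/1*1/1) = [1/2, 1/1)
  emit 'b', narrow to [0/1, 1/10)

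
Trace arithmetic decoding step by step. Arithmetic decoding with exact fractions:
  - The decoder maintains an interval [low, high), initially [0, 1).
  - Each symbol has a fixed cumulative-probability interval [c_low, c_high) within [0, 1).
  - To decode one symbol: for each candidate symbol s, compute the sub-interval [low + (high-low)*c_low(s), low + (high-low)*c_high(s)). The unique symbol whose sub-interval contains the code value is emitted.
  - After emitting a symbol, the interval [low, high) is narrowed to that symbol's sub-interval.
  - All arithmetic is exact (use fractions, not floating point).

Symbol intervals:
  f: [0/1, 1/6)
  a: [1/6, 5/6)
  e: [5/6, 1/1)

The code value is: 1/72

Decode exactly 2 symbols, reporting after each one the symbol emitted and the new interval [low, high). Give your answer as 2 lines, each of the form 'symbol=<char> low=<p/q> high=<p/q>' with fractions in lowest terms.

Answer: symbol=f low=0/1 high=1/6
symbol=f low=0/1 high=1/36

Derivation:
Step 1: interval [0/1, 1/1), width = 1/1 - 0/1 = 1/1
  'f': [0/1 + 1/1*0/1, 0/1 + 1/1*1/6) = [0/1, 1/6) <- contains code 1/72
  'a': [0/1 + 1/1*1/6, 0/1 + 1/1*5/6) = [1/6, 5/6)
  'e': [0/1 + 1/1*5/6, 0/1 + 1/1*1/1) = [5/6, 1/1)
  emit 'f', narrow to [0/1, 1/6)
Step 2: interval [0/1, 1/6), width = 1/6 - 0/1 = 1/6
  'f': [0/1 + 1/6*0/1, 0/1 + 1/6*1/6) = [0/1, 1/36) <- contains code 1/72
  'a': [0/1 + 1/6*1/6, 0/1 + 1/6*5/6) = [1/36, 5/36)
  'e': [0/1 + 1/6*5/6, 0/1 + 1/6*1/1) = [5/36, 1/6)
  emit 'f', narrow to [0/1, 1/36)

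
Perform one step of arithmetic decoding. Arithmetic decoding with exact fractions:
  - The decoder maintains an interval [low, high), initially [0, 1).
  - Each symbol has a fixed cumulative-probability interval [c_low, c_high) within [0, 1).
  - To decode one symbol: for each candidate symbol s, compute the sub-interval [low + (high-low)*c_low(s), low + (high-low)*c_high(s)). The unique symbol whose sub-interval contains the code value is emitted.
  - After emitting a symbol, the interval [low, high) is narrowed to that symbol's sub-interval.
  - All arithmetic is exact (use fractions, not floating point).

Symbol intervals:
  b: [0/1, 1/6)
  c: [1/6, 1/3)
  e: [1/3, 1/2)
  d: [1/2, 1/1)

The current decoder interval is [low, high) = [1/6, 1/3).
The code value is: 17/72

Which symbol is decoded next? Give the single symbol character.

Answer: e

Derivation:
Interval width = high − low = 1/3 − 1/6 = 1/6
Scaled code = (code − low) / width = (17/72 − 1/6) / 1/6 = 5/12
  b: [0/1, 1/6) 
  c: [1/6, 1/3) 
  e: [1/3, 1/2) ← scaled code falls here ✓
  d: [1/2, 1/1) 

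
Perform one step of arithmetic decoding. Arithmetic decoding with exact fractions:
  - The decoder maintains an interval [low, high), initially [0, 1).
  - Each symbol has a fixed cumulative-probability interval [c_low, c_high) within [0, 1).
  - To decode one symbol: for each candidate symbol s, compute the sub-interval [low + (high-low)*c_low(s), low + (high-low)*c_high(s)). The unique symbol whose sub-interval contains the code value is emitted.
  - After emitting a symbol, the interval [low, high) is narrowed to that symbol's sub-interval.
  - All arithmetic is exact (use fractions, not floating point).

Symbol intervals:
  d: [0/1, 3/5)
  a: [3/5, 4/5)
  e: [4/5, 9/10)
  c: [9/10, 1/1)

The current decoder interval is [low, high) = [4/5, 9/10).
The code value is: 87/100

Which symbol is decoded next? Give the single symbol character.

Answer: a

Derivation:
Interval width = high − low = 9/10 − 4/5 = 1/10
Scaled code = (code − low) / width = (87/100 − 4/5) / 1/10 = 7/10
  d: [0/1, 3/5) 
  a: [3/5, 4/5) ← scaled code falls here ✓
  e: [4/5, 9/10) 
  c: [9/10, 1/1) 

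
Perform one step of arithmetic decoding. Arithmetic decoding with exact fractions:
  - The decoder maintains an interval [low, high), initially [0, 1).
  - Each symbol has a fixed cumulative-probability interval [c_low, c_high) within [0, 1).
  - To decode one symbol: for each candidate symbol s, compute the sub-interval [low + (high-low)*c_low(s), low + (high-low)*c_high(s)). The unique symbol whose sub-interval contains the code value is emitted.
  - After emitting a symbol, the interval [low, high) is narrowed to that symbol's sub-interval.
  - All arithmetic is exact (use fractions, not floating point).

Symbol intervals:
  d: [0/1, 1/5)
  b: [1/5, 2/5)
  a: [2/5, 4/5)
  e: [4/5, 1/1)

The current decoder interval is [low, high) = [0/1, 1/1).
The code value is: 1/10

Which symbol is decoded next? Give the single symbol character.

Interval width = high − low = 1/1 − 0/1 = 1/1
Scaled code = (code − low) / width = (1/10 − 0/1) / 1/1 = 1/10
  d: [0/1, 1/5) ← scaled code falls here ✓
  b: [1/5, 2/5) 
  a: [2/5, 4/5) 
  e: [4/5, 1/1) 

Answer: d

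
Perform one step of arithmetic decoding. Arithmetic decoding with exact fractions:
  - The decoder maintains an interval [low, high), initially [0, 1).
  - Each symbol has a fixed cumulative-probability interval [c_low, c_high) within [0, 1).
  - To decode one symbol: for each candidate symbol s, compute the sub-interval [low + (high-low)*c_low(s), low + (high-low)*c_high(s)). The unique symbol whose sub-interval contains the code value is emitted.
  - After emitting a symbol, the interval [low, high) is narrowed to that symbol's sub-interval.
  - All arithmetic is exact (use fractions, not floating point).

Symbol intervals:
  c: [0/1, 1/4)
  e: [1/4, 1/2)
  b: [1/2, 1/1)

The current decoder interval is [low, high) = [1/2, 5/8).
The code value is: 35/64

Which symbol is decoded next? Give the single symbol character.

Interval width = high − low = 5/8 − 1/2 = 1/8
Scaled code = (code − low) / width = (35/64 − 1/2) / 1/8 = 3/8
  c: [0/1, 1/4) 
  e: [1/4, 1/2) ← scaled code falls here ✓
  b: [1/2, 1/1) 

Answer: e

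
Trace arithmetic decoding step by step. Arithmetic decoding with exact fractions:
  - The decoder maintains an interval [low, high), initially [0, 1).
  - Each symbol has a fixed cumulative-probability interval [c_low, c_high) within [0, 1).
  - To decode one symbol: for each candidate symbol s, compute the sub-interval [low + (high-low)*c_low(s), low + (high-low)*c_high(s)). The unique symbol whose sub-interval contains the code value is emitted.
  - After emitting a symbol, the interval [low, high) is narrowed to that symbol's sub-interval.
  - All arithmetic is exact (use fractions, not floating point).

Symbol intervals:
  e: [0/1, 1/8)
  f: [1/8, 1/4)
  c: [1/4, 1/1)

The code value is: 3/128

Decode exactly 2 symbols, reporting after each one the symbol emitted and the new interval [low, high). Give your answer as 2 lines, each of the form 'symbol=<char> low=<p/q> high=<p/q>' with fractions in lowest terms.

Answer: symbol=e low=0/1 high=1/8
symbol=f low=1/64 high=1/32

Derivation:
Step 1: interval [0/1, 1/1), width = 1/1 - 0/1 = 1/1
  'e': [0/1 + 1/1*0/1, 0/1 + 1/1*1/8) = [0/1, 1/8) <- contains code 3/128
  'f': [0/1 + 1/1*1/8, 0/1 + 1/1*1/4) = [1/8, 1/4)
  'c': [0/1 + 1/1*1/4, 0/1 + 1/1*1/1) = [1/4, 1/1)
  emit 'e', narrow to [0/1, 1/8)
Step 2: interval [0/1, 1/8), width = 1/8 - 0/1 = 1/8
  'e': [0/1 + 1/8*0/1, 0/1 + 1/8*1/8) = [0/1, 1/64)
  'f': [0/1 + 1/8*1/8, 0/1 + 1/8*1/4) = [1/64, 1/32) <- contains code 3/128
  'c': [0/1 + 1/8*1/4, 0/1 + 1/8*1/1) = [1/32, 1/8)
  emit 'f', narrow to [1/64, 1/32)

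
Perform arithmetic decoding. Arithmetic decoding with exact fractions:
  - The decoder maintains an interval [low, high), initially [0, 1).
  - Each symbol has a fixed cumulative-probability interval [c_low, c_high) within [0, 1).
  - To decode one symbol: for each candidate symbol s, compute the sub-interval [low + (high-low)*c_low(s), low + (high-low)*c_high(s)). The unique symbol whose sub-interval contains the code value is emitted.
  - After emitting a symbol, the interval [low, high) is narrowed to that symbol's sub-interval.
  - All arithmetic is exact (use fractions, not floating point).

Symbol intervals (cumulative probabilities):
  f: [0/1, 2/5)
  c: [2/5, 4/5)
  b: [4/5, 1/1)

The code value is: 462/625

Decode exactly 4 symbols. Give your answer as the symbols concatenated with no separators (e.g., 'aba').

Step 1: interval [0/1, 1/1), width = 1/1 - 0/1 = 1/1
  'f': [0/1 + 1/1*0/1, 0/1 + 1/1*2/5) = [0/1, 2/5)
  'c': [0/1 + 1/1*2/5, 0/1 + 1/1*4/5) = [2/5, 4/5) <- contains code 462/625
  'b': [0/1 + 1/1*4/5, 0/1 + 1/1*1/1) = [4/5, 1/1)
  emit 'c', narrow to [2/5, 4/5)
Step 2: interval [2/5, 4/5), width = 4/5 - 2/5 = 2/5
  'f': [2/5 + 2/5*0/1, 2/5 + 2/5*2/5) = [2/5, 14/25)
  'c': [2/5 + 2/5*2/5, 2/5 + 2/5*4/5) = [14/25, 18/25)
  'b': [2/5 + 2/5*4/5, 2/5 + 2/5*1/1) = [18/25, 4/5) <- contains code 462/625
  emit 'b', narrow to [18/25, 4/5)
Step 3: interval [18/25, 4/5), width = 4/5 - 18/25 = 2/25
  'f': [18/25 + 2/25*0/1, 18/25 + 2/25*2/5) = [18/25, 94/125) <- contains code 462/625
  'c': [18/25 + 2/25*2/5, 18/25 + 2/25*4/5) = [94/125, 98/125)
  'b': [18/25 + 2/25*4/5, 18/25 + 2/25*1/1) = [98/125, 4/5)
  emit 'f', narrow to [18/25, 94/125)
Step 4: interval [18/25, 94/125), width = 94/125 - 18/25 = 4/125
  'f': [18/25 + 4/125*0/1, 18/25 + 4/125*2/5) = [18/25, 458/625)
  'c': [18/25 + 4/125*2/5, 18/25 + 4/125*4/5) = [458/625, 466/625) <- contains code 462/625
  'b': [18/25 + 4/125*4/5, 18/25 + 4/125*1/1) = [466/625, 94/125)
  emit 'c', narrow to [458/625, 466/625)

Answer: cbfc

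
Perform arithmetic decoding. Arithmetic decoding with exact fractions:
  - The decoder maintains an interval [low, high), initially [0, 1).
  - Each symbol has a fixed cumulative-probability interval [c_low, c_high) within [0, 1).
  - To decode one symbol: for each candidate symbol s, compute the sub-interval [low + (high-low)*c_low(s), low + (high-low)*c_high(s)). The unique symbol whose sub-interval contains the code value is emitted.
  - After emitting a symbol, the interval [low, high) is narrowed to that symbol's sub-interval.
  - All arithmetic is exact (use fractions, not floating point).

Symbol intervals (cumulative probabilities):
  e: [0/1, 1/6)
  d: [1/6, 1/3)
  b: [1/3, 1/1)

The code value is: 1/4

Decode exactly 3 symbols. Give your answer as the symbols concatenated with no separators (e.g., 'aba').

Step 1: interval [0/1, 1/1), width = 1/1 - 0/1 = 1/1
  'e': [0/1 + 1/1*0/1, 0/1 + 1/1*1/6) = [0/1, 1/6)
  'd': [0/1 + 1/1*1/6, 0/1 + 1/1*1/3) = [1/6, 1/3) <- contains code 1/4
  'b': [0/1 + 1/1*1/3, 0/1 + 1/1*1/1) = [1/3, 1/1)
  emit 'd', narrow to [1/6, 1/3)
Step 2: interval [1/6, 1/3), width = 1/3 - 1/6 = 1/6
  'e': [1/6 + 1/6*0/1, 1/6 + 1/6*1/6) = [1/6, 7/36)
  'd': [1/6 + 1/6*1/6, 1/6 + 1/6*1/3) = [7/36, 2/9)
  'b': [1/6 + 1/6*1/3, 1/6 + 1/6*1/1) = [2/9, 1/3) <- contains code 1/4
  emit 'b', narrow to [2/9, 1/3)
Step 3: interval [2/9, 1/3), width = 1/3 - 2/9 = 1/9
  'e': [2/9 + 1/9*0/1, 2/9 + 1/9*1/6) = [2/9, 13/54)
  'd': [2/9 + 1/9*1/6, 2/9 + 1/9*1/3) = [13/54, 7/27) <- contains code 1/4
  'b': [2/9 + 1/9*1/3, 2/9 + 1/9*1/1) = [7/27, 1/3)
  emit 'd', narrow to [13/54, 7/27)

Answer: dbd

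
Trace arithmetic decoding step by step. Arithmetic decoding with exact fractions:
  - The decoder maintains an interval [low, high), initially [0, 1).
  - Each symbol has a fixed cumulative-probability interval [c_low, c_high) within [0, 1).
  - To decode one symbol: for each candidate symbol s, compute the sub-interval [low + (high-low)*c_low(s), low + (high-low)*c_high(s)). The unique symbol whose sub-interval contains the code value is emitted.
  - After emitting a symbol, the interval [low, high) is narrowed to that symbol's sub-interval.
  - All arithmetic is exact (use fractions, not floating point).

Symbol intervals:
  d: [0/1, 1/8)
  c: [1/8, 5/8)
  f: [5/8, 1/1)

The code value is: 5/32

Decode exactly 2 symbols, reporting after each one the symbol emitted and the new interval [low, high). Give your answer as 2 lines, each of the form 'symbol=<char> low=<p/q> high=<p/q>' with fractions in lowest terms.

Step 1: interval [0/1, 1/1), width = 1/1 - 0/1 = 1/1
  'd': [0/1 + 1/1*0/1, 0/1 + 1/1*1/8) = [0/1, 1/8)
  'c': [0/1 + 1/1*1/8, 0/1 + 1/1*5/8) = [1/8, 5/8) <- contains code 5/32
  'f': [0/1 + 1/1*5/8, 0/1 + 1/1*1/1) = [5/8, 1/1)
  emit 'c', narrow to [1/8, 5/8)
Step 2: interval [1/8, 5/8), width = 5/8 - 1/8 = 1/2
  'd': [1/8 + 1/2*0/1, 1/8 + 1/2*1/8) = [1/8, 3/16) <- contains code 5/32
  'c': [1/8 + 1/2*1/8, 1/8 + 1/2*5/8) = [3/16, 7/16)
  'f': [1/8 + 1/2*5/8, 1/8 + 1/2*1/1) = [7/16, 5/8)
  emit 'd', narrow to [1/8, 3/16)

Answer: symbol=c low=1/8 high=5/8
symbol=d low=1/8 high=3/16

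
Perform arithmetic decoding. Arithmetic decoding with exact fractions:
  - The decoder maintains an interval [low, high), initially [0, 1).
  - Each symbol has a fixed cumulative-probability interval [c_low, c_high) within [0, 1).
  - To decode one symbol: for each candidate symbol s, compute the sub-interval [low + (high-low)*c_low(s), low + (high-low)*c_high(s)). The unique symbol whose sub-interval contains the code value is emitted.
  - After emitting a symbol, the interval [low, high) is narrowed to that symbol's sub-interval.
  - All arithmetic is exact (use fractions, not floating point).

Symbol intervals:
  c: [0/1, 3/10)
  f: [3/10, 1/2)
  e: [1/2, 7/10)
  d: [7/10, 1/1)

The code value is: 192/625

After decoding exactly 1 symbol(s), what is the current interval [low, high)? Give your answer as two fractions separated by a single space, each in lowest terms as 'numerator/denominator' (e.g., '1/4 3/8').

Answer: 3/10 1/2

Derivation:
Step 1: interval [0/1, 1/1), width = 1/1 - 0/1 = 1/1
  'c': [0/1 + 1/1*0/1, 0/1 + 1/1*3/10) = [0/1, 3/10)
  'f': [0/1 + 1/1*3/10, 0/1 + 1/1*1/2) = [3/10, 1/2) <- contains code 192/625
  'e': [0/1 + 1/1*1/2, 0/1 + 1/1*7/10) = [1/2, 7/10)
  'd': [0/1 + 1/1*7/10, 0/1 + 1/1*1/1) = [7/10, 1/1)
  emit 'f', narrow to [3/10, 1/2)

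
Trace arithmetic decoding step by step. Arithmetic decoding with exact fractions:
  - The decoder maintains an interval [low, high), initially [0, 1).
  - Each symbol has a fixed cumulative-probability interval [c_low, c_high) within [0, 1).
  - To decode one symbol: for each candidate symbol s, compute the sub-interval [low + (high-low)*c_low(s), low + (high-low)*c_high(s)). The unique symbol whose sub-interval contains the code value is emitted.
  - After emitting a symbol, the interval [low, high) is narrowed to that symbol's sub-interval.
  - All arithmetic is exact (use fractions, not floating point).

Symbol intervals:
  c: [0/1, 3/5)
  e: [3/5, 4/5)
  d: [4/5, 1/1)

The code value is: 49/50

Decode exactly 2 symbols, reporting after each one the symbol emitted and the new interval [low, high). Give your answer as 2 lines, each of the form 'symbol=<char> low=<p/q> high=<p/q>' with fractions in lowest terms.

Step 1: interval [0/1, 1/1), width = 1/1 - 0/1 = 1/1
  'c': [0/1 + 1/1*0/1, 0/1 + 1/1*3/5) = [0/1, 3/5)
  'e': [0/1 + 1/1*3/5, 0/1 + 1/1*4/5) = [3/5, 4/5)
  'd': [0/1 + 1/1*4/5, 0/1 + 1/1*1/1) = [4/5, 1/1) <- contains code 49/50
  emit 'd', narrow to [4/5, 1/1)
Step 2: interval [4/5, 1/1), width = 1/1 - 4/5 = 1/5
  'c': [4/5 + 1/5*0/1, 4/5 + 1/5*3/5) = [4/5, 23/25)
  'e': [4/5 + 1/5*3/5, 4/5 + 1/5*4/5) = [23/25, 24/25)
  'd': [4/5 + 1/5*4/5, 4/5 + 1/5*1/1) = [24/25, 1/1) <- contains code 49/50
  emit 'd', narrow to [24/25, 1/1)

Answer: symbol=d low=4/5 high=1/1
symbol=d low=24/25 high=1/1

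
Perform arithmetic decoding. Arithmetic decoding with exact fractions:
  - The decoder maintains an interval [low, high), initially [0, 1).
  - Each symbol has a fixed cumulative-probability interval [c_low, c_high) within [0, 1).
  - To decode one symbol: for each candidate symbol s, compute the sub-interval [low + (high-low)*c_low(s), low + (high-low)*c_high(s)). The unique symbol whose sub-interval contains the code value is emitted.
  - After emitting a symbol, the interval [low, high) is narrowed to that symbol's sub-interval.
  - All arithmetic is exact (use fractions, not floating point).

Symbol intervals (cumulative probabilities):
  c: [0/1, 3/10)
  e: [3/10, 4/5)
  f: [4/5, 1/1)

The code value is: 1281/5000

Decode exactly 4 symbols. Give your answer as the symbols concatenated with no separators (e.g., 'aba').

Answer: cfcf

Derivation:
Step 1: interval [0/1, 1/1), width = 1/1 - 0/1 = 1/1
  'c': [0/1 + 1/1*0/1, 0/1 + 1/1*3/10) = [0/1, 3/10) <- contains code 1281/5000
  'e': [0/1 + 1/1*3/10, 0/1 + 1/1*4/5) = [3/10, 4/5)
  'f': [0/1 + 1/1*4/5, 0/1 + 1/1*1/1) = [4/5, 1/1)
  emit 'c', narrow to [0/1, 3/10)
Step 2: interval [0/1, 3/10), width = 3/10 - 0/1 = 3/10
  'c': [0/1 + 3/10*0/1, 0/1 + 3/10*3/10) = [0/1, 9/100)
  'e': [0/1 + 3/10*3/10, 0/1 + 3/10*4/5) = [9/100, 6/25)
  'f': [0/1 + 3/10*4/5, 0/1 + 3/10*1/1) = [6/25, 3/10) <- contains code 1281/5000
  emit 'f', narrow to [6/25, 3/10)
Step 3: interval [6/25, 3/10), width = 3/10 - 6/25 = 3/50
  'c': [6/25 + 3/50*0/1, 6/25 + 3/50*3/10) = [6/25, 129/500) <- contains code 1281/5000
  'e': [6/25 + 3/50*3/10, 6/25 + 3/50*4/5) = [129/500, 36/125)
  'f': [6/25 + 3/50*4/5, 6/25 + 3/50*1/1) = [36/125, 3/10)
  emit 'c', narrow to [6/25, 129/500)
Step 4: interval [6/25, 129/500), width = 129/500 - 6/25 = 9/500
  'c': [6/25 + 9/500*0/1, 6/25 + 9/500*3/10) = [6/25, 1227/5000)
  'e': [6/25 + 9/500*3/10, 6/25 + 9/500*4/5) = [1227/5000, 159/625)
  'f': [6/25 + 9/500*4/5, 6/25 + 9/500*1/1) = [159/625, 129/500) <- contains code 1281/5000
  emit 'f', narrow to [159/625, 129/500)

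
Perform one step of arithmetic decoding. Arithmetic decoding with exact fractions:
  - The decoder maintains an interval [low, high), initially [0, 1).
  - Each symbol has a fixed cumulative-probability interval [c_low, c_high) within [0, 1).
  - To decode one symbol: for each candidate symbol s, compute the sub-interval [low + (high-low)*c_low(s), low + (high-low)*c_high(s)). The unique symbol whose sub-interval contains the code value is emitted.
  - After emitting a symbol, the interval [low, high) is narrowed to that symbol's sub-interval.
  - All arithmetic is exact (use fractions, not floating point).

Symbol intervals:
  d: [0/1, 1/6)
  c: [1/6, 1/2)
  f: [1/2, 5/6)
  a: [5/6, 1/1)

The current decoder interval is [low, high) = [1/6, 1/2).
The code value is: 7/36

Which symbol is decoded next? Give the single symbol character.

Interval width = high − low = 1/2 − 1/6 = 1/3
Scaled code = (code − low) / width = (7/36 − 1/6) / 1/3 = 1/12
  d: [0/1, 1/6) ← scaled code falls here ✓
  c: [1/6, 1/2) 
  f: [1/2, 5/6) 
  a: [5/6, 1/1) 

Answer: d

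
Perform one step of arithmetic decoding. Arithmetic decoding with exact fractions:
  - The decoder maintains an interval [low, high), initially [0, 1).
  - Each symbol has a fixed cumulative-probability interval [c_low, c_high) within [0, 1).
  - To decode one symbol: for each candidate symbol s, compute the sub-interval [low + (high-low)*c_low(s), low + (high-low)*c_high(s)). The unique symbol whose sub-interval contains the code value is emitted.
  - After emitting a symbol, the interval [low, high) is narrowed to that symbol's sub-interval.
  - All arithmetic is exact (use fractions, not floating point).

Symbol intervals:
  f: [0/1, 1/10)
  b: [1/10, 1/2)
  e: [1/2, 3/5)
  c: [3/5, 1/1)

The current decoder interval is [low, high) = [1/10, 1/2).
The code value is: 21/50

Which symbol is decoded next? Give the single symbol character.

Answer: c

Derivation:
Interval width = high − low = 1/2 − 1/10 = 2/5
Scaled code = (code − low) / width = (21/50 − 1/10) / 2/5 = 4/5
  f: [0/1, 1/10) 
  b: [1/10, 1/2) 
  e: [1/2, 3/5) 
  c: [3/5, 1/1) ← scaled code falls here ✓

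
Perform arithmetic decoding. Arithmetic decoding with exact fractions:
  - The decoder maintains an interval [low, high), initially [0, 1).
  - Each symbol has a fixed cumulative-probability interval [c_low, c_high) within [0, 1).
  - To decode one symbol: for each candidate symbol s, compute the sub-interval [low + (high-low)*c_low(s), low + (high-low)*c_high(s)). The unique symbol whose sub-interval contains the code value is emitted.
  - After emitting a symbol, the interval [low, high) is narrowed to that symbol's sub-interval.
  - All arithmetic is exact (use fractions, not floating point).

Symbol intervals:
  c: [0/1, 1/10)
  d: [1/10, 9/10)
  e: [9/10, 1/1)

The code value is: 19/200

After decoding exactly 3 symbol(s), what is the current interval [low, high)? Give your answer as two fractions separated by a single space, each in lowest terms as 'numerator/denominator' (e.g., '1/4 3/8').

Answer: 91/1000 99/1000

Derivation:
Step 1: interval [0/1, 1/1), width = 1/1 - 0/1 = 1/1
  'c': [0/1 + 1/1*0/1, 0/1 + 1/1*1/10) = [0/1, 1/10) <- contains code 19/200
  'd': [0/1 + 1/1*1/10, 0/1 + 1/1*9/10) = [1/10, 9/10)
  'e': [0/1 + 1/1*9/10, 0/1 + 1/1*1/1) = [9/10, 1/1)
  emit 'c', narrow to [0/1, 1/10)
Step 2: interval [0/1, 1/10), width = 1/10 - 0/1 = 1/10
  'c': [0/1 + 1/10*0/1, 0/1 + 1/10*1/10) = [0/1, 1/100)
  'd': [0/1 + 1/10*1/10, 0/1 + 1/10*9/10) = [1/100, 9/100)
  'e': [0/1 + 1/10*9/10, 0/1 + 1/10*1/1) = [9/100, 1/10) <- contains code 19/200
  emit 'e', narrow to [9/100, 1/10)
Step 3: interval [9/100, 1/10), width = 1/10 - 9/100 = 1/100
  'c': [9/100 + 1/100*0/1, 9/100 + 1/100*1/10) = [9/100, 91/1000)
  'd': [9/100 + 1/100*1/10, 9/100 + 1/100*9/10) = [91/1000, 99/1000) <- contains code 19/200
  'e': [9/100 + 1/100*9/10, 9/100 + 1/100*1/1) = [99/1000, 1/10)
  emit 'd', narrow to [91/1000, 99/1000)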